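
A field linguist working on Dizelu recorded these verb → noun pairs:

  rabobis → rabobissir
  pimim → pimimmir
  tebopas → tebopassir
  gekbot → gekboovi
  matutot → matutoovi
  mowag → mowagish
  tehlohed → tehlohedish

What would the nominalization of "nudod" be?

nudodish

tebopas and mowag both have last vowel 'a' yet inflect differently (tebopassir, mowagish), so the last vowel is not what conditions the rule; the final letter is.
"nudod" ends in -d. The one such stem in the data (tehlohed → tehlohedish) adds -ish, so the same rule applies.
So nudod → nudodish.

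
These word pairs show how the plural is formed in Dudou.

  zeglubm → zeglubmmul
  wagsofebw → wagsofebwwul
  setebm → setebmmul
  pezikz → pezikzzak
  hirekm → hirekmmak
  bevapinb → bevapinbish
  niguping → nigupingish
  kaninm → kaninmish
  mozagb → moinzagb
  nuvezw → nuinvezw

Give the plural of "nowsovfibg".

"nowsovfibg" has second-to-last letter 'b'. The stems whose second-to-last letter is 'b' (zeglubm → zeglubmmul, wagsofebw → wagsofebwwul, setebm → setebmmul) double the final consonant and add -ul.
The other patterns: stems whose second-to-last letter is 'k' double the final consonant and add -ak; stems whose second-to-last letter is 'n' add -ish; stems whose second-to-last letter is 'g' or 'z' insert -in- after the first vowel.
So nowsovfibg → nowsovfibggul.

nowsovfibggul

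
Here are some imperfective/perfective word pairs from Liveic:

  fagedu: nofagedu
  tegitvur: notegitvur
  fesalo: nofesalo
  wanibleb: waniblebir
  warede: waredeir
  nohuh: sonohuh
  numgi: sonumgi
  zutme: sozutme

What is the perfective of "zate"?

sozate

warede and zutme both end in -e yet inflect differently (waredeir, sozutme), so the final letter is not what conditions the rule; the first letter is.
"zate" begins with z-. The one such stem in the data (zutme → sozutme) adds the prefix so-, so the same rule applies.
So zate → sozate.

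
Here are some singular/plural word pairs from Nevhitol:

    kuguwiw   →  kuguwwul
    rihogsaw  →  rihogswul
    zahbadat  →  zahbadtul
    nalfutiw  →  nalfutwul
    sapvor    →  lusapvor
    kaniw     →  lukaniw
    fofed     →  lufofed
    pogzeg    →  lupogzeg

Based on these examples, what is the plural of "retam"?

luretam

kuguwiw and kaniw both end in -w yet inflect differently (kuguwwul, lukaniw), so the final letter is not what conditions the rule; the number of vowels is.
"retam" has 2 vowels. The stems with 2 vowels (sapvor → lusapvor, kaniw → lukaniw, fofed → lufofed) add the prefix lu-.
The other pattern: stems with 3 vowels delete the last vowel and add -ul.
So retam → luretam.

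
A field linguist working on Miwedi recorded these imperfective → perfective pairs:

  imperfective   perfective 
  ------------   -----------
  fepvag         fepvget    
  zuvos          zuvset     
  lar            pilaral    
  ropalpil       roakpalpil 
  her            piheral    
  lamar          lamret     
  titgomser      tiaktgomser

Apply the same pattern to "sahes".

her and lamar both end in -r yet inflect differently (piheral, lamret), so the final letter is not what conditions the rule; the number of vowels is.
"sahes" has 2 vowels. The stems with 2 vowels (zuvos → zuvset, lamar → lamret, fepvag → fepvget) delete the last vowel and add -et.
The other patterns: stems with 1 vowel add pi- … -al around the stem; stems with 3 vowels insert -ak- after the first vowel.
So sahes → sahset.

sahset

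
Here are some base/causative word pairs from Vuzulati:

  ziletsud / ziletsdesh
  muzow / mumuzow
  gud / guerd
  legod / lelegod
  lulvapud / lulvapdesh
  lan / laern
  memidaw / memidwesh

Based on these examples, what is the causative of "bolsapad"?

bolsapdesh

gud and legod both end in -d yet inflect differently (guerd, lelegod), so the final letter is not what conditions the rule; the number of vowels is.
"bolsapad" has 3 vowels. The stems with 3 vowels (lulvapud → lulvapdesh, ziletsud → ziletsdesh, memidaw → memidwesh) delete the last vowel and add -esh.
So bolsapad → bolsapdesh.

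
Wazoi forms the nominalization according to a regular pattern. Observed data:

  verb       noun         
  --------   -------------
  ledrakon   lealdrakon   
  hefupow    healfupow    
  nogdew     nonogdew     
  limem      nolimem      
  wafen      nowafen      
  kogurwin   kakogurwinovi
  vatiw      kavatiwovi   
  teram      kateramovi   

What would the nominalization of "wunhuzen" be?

nowunhuzen

"wunhuzen" has last vowel 'e'. The stems whose last vowel is 'e' (nogdew → nonogdew, limem → nolimem, wafen → nowafen) add the prefix no-.
The other patterns: stems whose last vowel is 'o' insert -al- after the first vowel; stems whose last vowel is 'a' or 'i' add ka- … -ovi around the stem.
So wunhuzen → nowunhuzen.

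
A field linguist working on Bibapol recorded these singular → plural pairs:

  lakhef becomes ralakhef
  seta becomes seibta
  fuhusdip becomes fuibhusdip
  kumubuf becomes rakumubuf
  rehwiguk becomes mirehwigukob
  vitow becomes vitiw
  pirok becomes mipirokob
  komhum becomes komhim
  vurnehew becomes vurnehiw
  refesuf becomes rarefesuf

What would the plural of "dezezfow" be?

pirok and vitow both have last vowel 'o' yet inflect differently (mipirokob, vitiw), so the last vowel is not what conditions the rule; the final letter is.
"dezezfow" ends in -w. The stems ending in -w (vitow → vitiw, vurnehew → vurnehiw) change the last vowel to 'i'.
So dezezfow → dezezfiw.

dezezfiw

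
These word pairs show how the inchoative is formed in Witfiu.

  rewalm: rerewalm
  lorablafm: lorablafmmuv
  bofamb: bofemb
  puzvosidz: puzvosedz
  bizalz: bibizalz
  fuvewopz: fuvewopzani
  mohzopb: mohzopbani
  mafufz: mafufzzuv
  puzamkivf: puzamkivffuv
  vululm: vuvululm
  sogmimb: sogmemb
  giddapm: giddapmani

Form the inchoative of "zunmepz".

zunmepzani

fuvewopz and bizalz both end in -z yet inflect differently (fuvewopzani, bibizalz), so the final letter is not what conditions the rule; the second-to-last letter is.
"zunmepz" has second-to-last letter 'p'. The stems whose second-to-last letter is 'p' (mohzopb → mohzopbani, giddapm → giddapmani, fuvewopz → fuvewopzani) add -ani.
The other patterns: stems whose second-to-last letter is 'l' repeat the first consonant+vowel as a prefix; stems whose second-to-last letter is 'f' or 'v' double the final consonant and add -uv; stems whose second-to-last letter is 'd' or 'm' change the last vowel to 'e'.
So zunmepz → zunmepzani.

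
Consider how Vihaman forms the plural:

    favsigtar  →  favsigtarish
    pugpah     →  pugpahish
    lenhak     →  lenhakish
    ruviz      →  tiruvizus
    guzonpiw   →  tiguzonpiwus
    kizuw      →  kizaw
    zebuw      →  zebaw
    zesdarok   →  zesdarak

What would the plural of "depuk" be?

depak

"depuk" has last vowel 'u'. The stems whose last vowel is 'u' (kizuw → kizaw, zebuw → zebaw) change the last vowel to 'a'.
So depuk → depak.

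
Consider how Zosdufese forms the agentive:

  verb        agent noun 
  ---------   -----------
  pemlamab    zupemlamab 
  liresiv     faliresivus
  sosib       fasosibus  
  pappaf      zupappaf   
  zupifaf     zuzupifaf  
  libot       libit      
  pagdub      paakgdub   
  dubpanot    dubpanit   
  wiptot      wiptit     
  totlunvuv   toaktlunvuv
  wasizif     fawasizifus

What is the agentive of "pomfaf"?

zupomfaf

"pomfaf" has last vowel 'a'. The stems whose last vowel is 'a' (pappaf → zupappaf, zupifaf → zuzupifaf, pemlamab → zupemlamab) add the prefix zu-.
So pomfaf → zupomfaf.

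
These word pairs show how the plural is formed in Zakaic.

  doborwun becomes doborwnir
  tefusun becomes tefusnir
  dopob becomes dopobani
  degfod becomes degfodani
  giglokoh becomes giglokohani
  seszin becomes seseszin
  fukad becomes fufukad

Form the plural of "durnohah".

dudurnohah

doborwun and seszin both end in -n yet inflect differently (doborwnir, seseszin), so the final letter is not what conditions the rule; the last vowel is.
"durnohah" has last vowel 'a'. The one such stem in the data (fukad → fufukad) repeats the first consonant+vowel as a prefix (as does seszin), so the same rule applies.
So durnohah → dudurnohah.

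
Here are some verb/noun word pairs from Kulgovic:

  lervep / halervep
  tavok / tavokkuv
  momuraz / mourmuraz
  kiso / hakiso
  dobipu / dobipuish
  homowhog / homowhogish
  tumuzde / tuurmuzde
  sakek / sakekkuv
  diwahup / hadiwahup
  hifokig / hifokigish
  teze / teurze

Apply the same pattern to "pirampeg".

pirampegish

"pirampeg" ends in -g. The stems ending in -g (homowhog → homowhogish, hifokig → hifokigish) add -ish.
The other patterns: stems ending in -k double the final consonant and add -uv; stems ending in -e or -z insert -ur- after the first vowel; stems ending in -o or -p add the prefix ha-.
So pirampeg → pirampegish.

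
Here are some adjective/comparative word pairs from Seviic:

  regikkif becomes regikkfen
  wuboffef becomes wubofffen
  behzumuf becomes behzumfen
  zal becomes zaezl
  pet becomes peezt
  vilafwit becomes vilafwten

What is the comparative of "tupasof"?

tupasfen

vilafwit and pet both end in -t yet inflect differently (vilafwten, peezt), so the final letter is not what conditions the rule; the number of vowels is.
"tupasof" has 3 vowels. The stems with 3 vowels (behzumuf → behzumfen, regikkif → regikkfen, wuboffef → wubofffen) delete the last vowel and add -en.
The other pattern: stems with 1 vowel insert -ez- after the first vowel.
So tupasof → tupasfen.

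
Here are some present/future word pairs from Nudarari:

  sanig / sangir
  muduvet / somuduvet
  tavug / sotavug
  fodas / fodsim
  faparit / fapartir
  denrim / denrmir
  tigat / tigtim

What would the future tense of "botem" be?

sanig and tavug both end in -g yet inflect differently (sangir, sotavug), so the final letter is not what conditions the rule; the last vowel is.
"botem" has last vowel 'e'. The one such stem in the data (muduvet → somuduvet) adds the prefix so-, so the same rule applies.
The other patterns: stems whose last vowel is 'i' delete the last vowel and add -ir; stems whose last vowel is 'a' delete the last vowel and add -im.
So botem → sobotem.

sobotem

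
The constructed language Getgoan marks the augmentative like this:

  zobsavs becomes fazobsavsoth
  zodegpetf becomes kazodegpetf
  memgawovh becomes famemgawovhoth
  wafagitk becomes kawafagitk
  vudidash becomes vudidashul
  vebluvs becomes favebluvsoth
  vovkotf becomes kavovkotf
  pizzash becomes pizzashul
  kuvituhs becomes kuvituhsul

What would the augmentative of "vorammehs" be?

memgawovh and pizzash both end in -h yet inflect differently (famemgawovhoth, pizzashul), so the final letter is not what conditions the rule; the second-to-last letter is.
"vorammehs" has second-to-last letter 'h'. The one such stem in the data (kuvituhs → kuvituhsul) adds -ul, so the same rule applies.
The other patterns: stems whose second-to-last letter is 'v' add fa- … -oth around the stem; stems whose second-to-last letter is 't' add the prefix ka-.
So vorammehs → vorammehsul.

vorammehsul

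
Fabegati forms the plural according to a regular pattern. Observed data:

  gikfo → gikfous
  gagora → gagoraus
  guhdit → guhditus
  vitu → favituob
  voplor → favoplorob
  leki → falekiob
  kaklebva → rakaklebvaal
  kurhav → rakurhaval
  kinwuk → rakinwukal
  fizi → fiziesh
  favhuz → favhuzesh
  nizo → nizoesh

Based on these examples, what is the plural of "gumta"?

gumtaus

gagora and kaklebva both end in -a yet inflect differently (gagoraus, rakaklebvaal), so the final letter is not what conditions the rule; the first letter is.
"gumta" begins with g-. The stems beginning with g- (gikfo → gikfous, gagora → gagoraus, guhdit → guhditus) add -us.
The other patterns: stems beginning with l- or v- add fa- … -ob around the stem; stems beginning with k- add ra- … -al around the stem; stems beginning with f- or n- add -esh.
So gumta → gumtaus.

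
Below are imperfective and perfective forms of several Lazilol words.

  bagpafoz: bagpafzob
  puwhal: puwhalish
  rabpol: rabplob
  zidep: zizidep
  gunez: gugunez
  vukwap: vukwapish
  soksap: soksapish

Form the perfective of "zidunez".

zidep and soksap both end in -p yet inflect differently (zizidep, soksapish), so the final letter is not what conditions the rule; the last vowel is.
"zidunez" has last vowel 'e'. The stems whose last vowel is 'e' (zidep → zizidep, gunez → gugunez) repeat the first consonant+vowel as a prefix.
The other patterns: stems whose last vowel is 'a' add -ish; stems whose last vowel is 'o' delete the last vowel and add -ob.
So zidunez → zizidunez.

zizidunez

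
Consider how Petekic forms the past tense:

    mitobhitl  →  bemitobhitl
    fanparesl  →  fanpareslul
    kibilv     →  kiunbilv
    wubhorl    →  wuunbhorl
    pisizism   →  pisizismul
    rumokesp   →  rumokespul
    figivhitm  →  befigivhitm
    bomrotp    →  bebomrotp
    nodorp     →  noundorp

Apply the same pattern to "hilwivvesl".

hilwivveslul

rumokesp and bomrotp both end in -p yet inflect differently (rumokespul, bebomrotp), so the final letter is not what conditions the rule; the second-to-last letter is.
"hilwivvesl" has second-to-last letter 's'. The stems whose second-to-last letter is 's' (rumokesp → rumokespul, fanparesl → fanpareslul, pisizism → pisizismul) add -ul.
The other patterns: stems whose second-to-last letter is 't' add the prefix be-; stems whose second-to-last letter is 'l' or 'r' insert -un- after the first vowel.
So hilwivvesl → hilwivveslul.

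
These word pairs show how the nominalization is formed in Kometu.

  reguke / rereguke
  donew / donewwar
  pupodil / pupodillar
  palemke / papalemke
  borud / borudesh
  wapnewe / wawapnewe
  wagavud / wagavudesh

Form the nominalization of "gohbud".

"gohbud" ends in -d. The stems ending in -d (borud → borudesh, wagavud → wagavudesh) add -esh.
So gohbud → gohbudesh.

gohbudesh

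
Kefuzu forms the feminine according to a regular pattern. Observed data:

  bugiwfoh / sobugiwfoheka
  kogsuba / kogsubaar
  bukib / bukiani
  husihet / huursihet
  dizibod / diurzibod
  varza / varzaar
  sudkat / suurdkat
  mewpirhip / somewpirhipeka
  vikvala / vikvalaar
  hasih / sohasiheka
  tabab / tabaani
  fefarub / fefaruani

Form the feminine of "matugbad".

maurtugbad

hasih and bukib both have last vowel 'i' yet inflect differently (sohasiheka, bukiani), so the last vowel is not what conditions the rule; the final letter is.
"matugbad" ends in -d. The one such stem in the data (dizibod → diurzibod) inserts -ur- after the first vowel (as do sudkat, husihet), so the same rule applies.
So matugbad → maurtugbad.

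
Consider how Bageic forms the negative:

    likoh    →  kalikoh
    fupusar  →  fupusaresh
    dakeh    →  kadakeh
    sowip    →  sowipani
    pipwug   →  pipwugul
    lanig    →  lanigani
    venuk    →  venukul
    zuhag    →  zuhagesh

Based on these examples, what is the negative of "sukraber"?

kasukraber

zuhag and pipwug both end in -g yet inflect differently (zuhagesh, pipwugul), so the final letter is not what conditions the rule; the last vowel is.
"sukraber" has last vowel 'e'. The one such stem in the data (dakeh → kadakeh) adds the prefix ka-, so the same rule applies.
So sukraber → kasukraber.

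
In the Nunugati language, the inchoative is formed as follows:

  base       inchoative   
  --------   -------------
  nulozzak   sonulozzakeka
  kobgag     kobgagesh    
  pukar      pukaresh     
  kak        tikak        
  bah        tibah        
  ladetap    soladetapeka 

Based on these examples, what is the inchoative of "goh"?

tigoh

kak and nulozzak both end in -k yet inflect differently (tikak, sonulozzakeka), so the final letter is not what conditions the rule; the number of vowels is.
"goh" has 1 vowel. The stems with 1 vowel (bah → tibah, kak → tikak) add the prefix ti-.
The other patterns: stems with 2 vowels add -esh; stems with 3 vowels add so- … -eka around the stem.
So goh → tigoh.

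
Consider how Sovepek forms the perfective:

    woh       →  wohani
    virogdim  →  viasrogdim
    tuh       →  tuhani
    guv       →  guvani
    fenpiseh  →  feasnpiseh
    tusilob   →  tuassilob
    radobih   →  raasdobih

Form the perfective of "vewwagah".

veaswwagah

"vewwagah" has 3 vowels. The stems with 3 vowels (radobih → raasdobih, fenpiseh → feasnpiseh, tusilob → tuassilob) insert -as- after the first vowel.
The other pattern: stems with 1 vowel add -ani.
So vewwagah → veaswwagah.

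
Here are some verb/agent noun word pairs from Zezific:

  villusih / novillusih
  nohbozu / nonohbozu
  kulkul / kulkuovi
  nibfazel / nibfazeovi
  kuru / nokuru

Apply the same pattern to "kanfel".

kanfeovi

"kanfel" ends in -l. The stems ending in -l (nibfazel → nibfazeovi, kulkul → kulkuovi) drop the final letter and add -ovi.
So kanfel → kanfeovi.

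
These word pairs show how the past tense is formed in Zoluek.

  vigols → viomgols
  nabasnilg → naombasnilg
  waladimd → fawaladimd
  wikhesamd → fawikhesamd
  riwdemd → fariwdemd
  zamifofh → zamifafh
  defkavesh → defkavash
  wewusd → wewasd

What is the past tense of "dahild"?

daomhild

"dahild" has second-to-last letter 'l'. The stems whose second-to-last letter is 'l' (vigols → viomgols, nabasnilg → naombasnilg) insert -om- after the first vowel.
The other patterns: stems whose second-to-last letter is 'm' add the prefix fa-; stems whose second-to-last letter is 'f' or 's' change the last vowel to 'a'.
So dahild → daomhild.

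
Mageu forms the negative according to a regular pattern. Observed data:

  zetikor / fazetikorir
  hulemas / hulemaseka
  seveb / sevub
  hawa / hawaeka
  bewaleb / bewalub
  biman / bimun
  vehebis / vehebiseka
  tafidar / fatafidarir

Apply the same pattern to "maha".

biman and tafidar both have last vowel 'a' yet inflect differently (bimun, fatafidarir), so the last vowel is not what conditions the rule; the final letter is.
"maha" ends in -a. The one such stem in the data (hawa → hawaeka) adds -eka, so the same rule applies.
The other patterns: stems ending in -b or -n change the last vowel to 'u'; stems ending in -r add fa- … -ir around the stem.
So maha → mahaeka.

mahaeka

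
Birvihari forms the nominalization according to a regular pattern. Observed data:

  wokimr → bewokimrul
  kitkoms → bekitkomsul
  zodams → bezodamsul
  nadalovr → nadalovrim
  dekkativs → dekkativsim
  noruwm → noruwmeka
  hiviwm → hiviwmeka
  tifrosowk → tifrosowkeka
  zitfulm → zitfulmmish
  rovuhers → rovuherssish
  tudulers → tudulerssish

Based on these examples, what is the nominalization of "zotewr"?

"zotewr" has second-to-last letter 'w'. The stems whose second-to-last letter is 'w' (noruwm → noruwmeka, hiviwm → hiviwmeka, tifrosowk → tifrosowkeka) add -eka.
So zotewr → zotewreka.

zotewreka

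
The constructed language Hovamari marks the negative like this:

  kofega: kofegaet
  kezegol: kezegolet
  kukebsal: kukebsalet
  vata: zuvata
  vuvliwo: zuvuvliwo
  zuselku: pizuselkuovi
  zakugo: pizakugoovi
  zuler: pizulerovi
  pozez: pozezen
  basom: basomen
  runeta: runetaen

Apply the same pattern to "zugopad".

pizugopadovi

kofega and vata both end in -a yet inflect differently (kofegaet, zuvata), so the final letter is not what conditions the rule; the first letter is.
"zugopad" begins with z-. The stems beginning with z- (zuselku → pizuselkuovi, zakugo → pizakugoovi, zuler → pizulerovi) add pi- … -ovi around the stem.
The other patterns: stems beginning with k- add -et; stems beginning with v- add the prefix zu-; stems beginning with b-, p- or r- add -en.
So zugopad → pizugopadovi.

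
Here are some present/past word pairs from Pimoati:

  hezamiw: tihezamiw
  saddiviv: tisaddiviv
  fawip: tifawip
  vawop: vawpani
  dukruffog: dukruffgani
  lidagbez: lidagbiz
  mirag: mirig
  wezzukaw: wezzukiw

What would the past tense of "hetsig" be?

tihetsig

fawip and vawop both end in -p yet inflect differently (tifawip, vawpani), so the final letter is not what conditions the rule; the last vowel is.
"hetsig" has last vowel 'i'. The stems whose last vowel is 'i' (hezamiw → tihezamiw, saddiviv → tisaddiviv, fawip → tifawip) add the prefix ti-.
The other patterns: stems whose last vowel is 'o' delete the last vowel and add -ani; stems whose last vowel is 'a' or 'e' change the last vowel to 'i'.
So hetsig → tihetsig.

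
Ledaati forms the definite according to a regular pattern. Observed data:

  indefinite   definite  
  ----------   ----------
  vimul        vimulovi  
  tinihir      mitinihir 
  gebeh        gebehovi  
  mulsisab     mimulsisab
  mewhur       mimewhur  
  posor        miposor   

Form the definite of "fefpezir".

vimul and mewhur both have last vowel 'u' yet inflect differently (vimulovi, mimewhur), so the last vowel is not what conditions the rule; the final letter is.
"fefpezir" ends in -r. The stems ending in -r (posor → miposor, tinihir → mitinihir, mewhur → mimewhur) add the prefix mi-.
So fefpezir → mifefpezir.

mifefpezir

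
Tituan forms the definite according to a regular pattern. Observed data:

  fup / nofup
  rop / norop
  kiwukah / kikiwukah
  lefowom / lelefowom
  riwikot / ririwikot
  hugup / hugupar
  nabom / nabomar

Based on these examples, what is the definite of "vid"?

novid

rop and hugup both end in -p yet inflect differently (norop, hugupar), so the final letter is not what conditions the rule; the number of vowels is.
"vid" has 1 vowel. The stems with 1 vowel (rop → norop, fup → nofup) add the prefix no-.
So vid → novid.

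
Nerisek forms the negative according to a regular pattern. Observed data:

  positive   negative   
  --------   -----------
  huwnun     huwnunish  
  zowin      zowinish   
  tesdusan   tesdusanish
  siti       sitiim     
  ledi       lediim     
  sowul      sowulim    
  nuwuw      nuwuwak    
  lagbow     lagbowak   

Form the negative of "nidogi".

nidogiim

zowin and siti both have last vowel 'i' yet inflect differently (zowinish, sitiim), so the last vowel is not what conditions the rule; the final letter is.
"nidogi" ends in -i. The stems ending in -i (siti → sitiim, ledi → lediim) add -im.
The other patterns: stems ending in -n add -ish; stems ending in -w add -ak.
So nidogi → nidogiim.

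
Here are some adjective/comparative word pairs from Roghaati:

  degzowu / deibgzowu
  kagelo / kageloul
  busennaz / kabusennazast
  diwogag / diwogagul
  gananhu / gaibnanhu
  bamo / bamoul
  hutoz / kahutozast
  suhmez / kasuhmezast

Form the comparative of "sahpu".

hutoz and bamo both have last vowel 'o' yet inflect differently (kahutozast, bamoul), so the last vowel is not what conditions the rule; the final letter is.
"sahpu" ends in -u. The stems ending in -u (gananhu → gaibnanhu, degzowu → deibgzowu) insert -ib- after the first vowel.
So sahpu → saibhpu.

saibhpu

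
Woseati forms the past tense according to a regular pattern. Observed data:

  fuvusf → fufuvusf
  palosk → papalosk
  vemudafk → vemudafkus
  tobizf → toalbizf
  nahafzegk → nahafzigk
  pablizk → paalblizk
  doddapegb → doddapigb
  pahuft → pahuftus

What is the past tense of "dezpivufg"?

dezpivufgus

nahafzegk and pablizk both end in -k yet inflect differently (nahafzigk, paalblizk), so the final letter is not what conditions the rule; the second-to-last letter is.
"dezpivufg" has second-to-last letter 'f'. The stems whose second-to-last letter is 'f' (vemudafk → vemudafkus, pahuft → pahuftus) add -us.
The other patterns: stems whose second-to-last letter is 'g' change the last vowel to 'i'; stems whose second-to-last letter is 'z' insert -al- after the first vowel; stems whose second-to-last letter is 's' repeat the first consonant+vowel as a prefix.
So dezpivufg → dezpivufgus.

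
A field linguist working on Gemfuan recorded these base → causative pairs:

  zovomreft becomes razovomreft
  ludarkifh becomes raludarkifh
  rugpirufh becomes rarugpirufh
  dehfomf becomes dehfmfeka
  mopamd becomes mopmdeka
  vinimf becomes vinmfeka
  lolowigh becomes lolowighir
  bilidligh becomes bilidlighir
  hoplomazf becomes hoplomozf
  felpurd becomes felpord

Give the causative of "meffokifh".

ludarkifh and lolowigh both end in -h yet inflect differently (raludarkifh, lolowighir), so the final letter is not what conditions the rule; the second-to-last letter is.
"meffokifh" has second-to-last letter 'f'. The stems whose second-to-last letter is 'f' (zovomreft → razovomreft, ludarkifh → raludarkifh, rugpirufh → rarugpirufh) add the prefix ra-.
So meffokifh → rameffokifh.

rameffokifh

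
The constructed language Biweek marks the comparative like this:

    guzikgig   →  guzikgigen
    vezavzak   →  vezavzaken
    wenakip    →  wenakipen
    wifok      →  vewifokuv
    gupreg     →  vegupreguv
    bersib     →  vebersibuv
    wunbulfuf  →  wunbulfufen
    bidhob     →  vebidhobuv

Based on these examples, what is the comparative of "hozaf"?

vehozafuv

"hozaf" has 2 vowels. The stems with 2 vowels (wifok → vewifokuv, bidhob → vebidhobuv, gupreg → vegupreguv) add ve- … -uv around the stem.
The other pattern: stems with 3 vowels add -en.
So hozaf → vehozafuv.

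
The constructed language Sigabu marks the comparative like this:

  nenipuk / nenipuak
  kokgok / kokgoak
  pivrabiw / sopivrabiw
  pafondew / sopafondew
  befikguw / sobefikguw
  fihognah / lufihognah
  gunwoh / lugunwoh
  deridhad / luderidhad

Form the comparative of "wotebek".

wotebeak

nenipuk and befikguw both have last vowel 'u' yet inflect differently (nenipuak, sobefikguw), so the last vowel is not what conditions the rule; the final letter is.
"wotebek" ends in -k. The stems ending in -k (nenipuk → nenipuak, kokgok → kokgoak) drop the final letter and add -ak.
The other patterns: stems ending in -w add the prefix so-; stems ending in -d or -h add the prefix lu-.
So wotebek → wotebeak.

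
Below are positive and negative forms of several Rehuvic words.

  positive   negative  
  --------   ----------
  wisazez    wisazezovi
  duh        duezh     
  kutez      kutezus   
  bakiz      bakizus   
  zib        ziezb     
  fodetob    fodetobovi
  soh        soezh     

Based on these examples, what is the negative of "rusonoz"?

"rusonoz" has 3 vowels. The stems with 3 vowels (fodetob → fodetobovi, wisazez → wisazezovi) add -ovi.
The other patterns: stems with 1 vowel insert -ez- after the first vowel; stems with 2 vowels add -us.
So rusonoz → rusonozovi.

rusonozovi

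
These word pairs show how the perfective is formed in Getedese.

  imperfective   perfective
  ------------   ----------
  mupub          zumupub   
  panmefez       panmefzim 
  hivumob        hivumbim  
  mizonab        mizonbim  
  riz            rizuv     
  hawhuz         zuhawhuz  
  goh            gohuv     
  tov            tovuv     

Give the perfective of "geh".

gehuv

riz and hawhuz both end in -z yet inflect differently (rizuv, zuhawhuz), so the final letter is not what conditions the rule; the number of vowels is.
"geh" has 1 vowel. The stems with 1 vowel (tov → tovuv, riz → rizuv, goh → gohuv) add -uv.
The other patterns: stems with 2 vowels add the prefix zu-; stems with 3 vowels delete the last vowel and add -im.
So geh → gehuv.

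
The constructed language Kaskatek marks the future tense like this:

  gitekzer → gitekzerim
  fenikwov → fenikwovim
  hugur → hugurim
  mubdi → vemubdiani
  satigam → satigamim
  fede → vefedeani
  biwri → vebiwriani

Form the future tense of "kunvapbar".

"kunvapbar" ends in a consonant. The stems ending in a consonant (fenikwov → fenikwovim, satigam → satigamim, gitekzer → gitekzerim) add -im.
So kunvapbar → kunvapbarim.

kunvapbarim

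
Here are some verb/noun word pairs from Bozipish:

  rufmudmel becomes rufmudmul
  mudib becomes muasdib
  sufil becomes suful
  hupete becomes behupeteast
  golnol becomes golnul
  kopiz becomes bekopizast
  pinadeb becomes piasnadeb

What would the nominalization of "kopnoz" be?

mudib and sufil both have last vowel 'i' yet inflect differently (muasdib, suful), so the last vowel is not what conditions the rule; the final letter is.
"kopnoz" ends in -z. The one such stem in the data (kopiz → bekopizast) adds be- … -ast around the stem, so the same rule applies.
So kopnoz → bekopnozast.

bekopnozast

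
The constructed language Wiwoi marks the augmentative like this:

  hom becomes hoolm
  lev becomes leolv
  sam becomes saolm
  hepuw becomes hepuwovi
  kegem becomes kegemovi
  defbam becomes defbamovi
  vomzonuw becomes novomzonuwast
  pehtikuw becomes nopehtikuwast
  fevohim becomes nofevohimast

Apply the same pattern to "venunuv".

"venunuv" has 3 vowels. The stems with 3 vowels (vomzonuw → novomzonuwast, pehtikuw → nopehtikuwast, fevohim → nofevohimast) add no- … -ast around the stem.
So venunuv → novenunuvast.

novenunuvast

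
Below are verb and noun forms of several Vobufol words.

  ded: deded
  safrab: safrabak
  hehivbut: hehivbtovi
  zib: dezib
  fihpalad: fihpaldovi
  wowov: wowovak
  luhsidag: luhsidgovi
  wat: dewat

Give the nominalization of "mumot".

zib and safrab both end in -b yet inflect differently (dezib, safrabak), so the final letter is not what conditions the rule; the number of vowels is.
"mumot" has 2 vowels. The stems with 2 vowels (safrab → safrabak, wowov → wowovak) add -ak.
So mumot → mumotak.

mumotak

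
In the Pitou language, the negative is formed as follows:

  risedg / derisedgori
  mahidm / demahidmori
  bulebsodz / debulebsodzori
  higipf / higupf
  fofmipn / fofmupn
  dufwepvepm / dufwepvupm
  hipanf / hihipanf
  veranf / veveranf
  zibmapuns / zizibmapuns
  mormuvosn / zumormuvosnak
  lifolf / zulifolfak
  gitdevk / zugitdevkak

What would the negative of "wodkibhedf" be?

mahidm and dufwepvepm both end in -m yet inflect differently (demahidmori, dufwepvupm), so the final letter is not what conditions the rule; the second-to-last letter is.
"wodkibhedf" has second-to-last letter 'd'. The stems whose second-to-last letter is 'd' (risedg → derisedgori, mahidm → demahidmori, bulebsodz → debulebsodzori) add de- … -ori around the stem.
So wodkibhedf → dewodkibhedfori.

dewodkibhedfori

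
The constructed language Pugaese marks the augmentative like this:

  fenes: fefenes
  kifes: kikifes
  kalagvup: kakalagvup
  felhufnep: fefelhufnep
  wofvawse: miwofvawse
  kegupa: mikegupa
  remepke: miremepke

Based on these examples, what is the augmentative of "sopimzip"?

sosopimzip

fenes and wofvawse both have last vowel 'e' yet inflect differently (fefenes, miwofvawse), so the last vowel is not what conditions the rule; whether the stem ends in a vowel or a consonant is.
"sopimzip" ends in a consonant. The stems ending in a consonant (fenes → fefenes, kifes → kikifes, kalagvup → kakalagvup) repeat the first consonant+vowel as a prefix.
So sopimzip → sosopimzip.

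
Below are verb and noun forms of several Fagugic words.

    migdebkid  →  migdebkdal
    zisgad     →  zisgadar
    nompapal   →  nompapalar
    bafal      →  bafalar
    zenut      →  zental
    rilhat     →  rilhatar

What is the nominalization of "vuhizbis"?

vuhizbsal

rilhat and zenut both end in -t yet inflect differently (rilhatar, zental), so the final letter is not what conditions the rule; the last vowel is.
"vuhizbis" has last vowel 'i'. The one such stem in the data (migdebkid → migdebkdal) deletes the last vowel and adds -al (as does zenut), so the same rule applies.
The other pattern: stems whose last vowel is 'a' add -ar.
So vuhizbis → vuhizbsal.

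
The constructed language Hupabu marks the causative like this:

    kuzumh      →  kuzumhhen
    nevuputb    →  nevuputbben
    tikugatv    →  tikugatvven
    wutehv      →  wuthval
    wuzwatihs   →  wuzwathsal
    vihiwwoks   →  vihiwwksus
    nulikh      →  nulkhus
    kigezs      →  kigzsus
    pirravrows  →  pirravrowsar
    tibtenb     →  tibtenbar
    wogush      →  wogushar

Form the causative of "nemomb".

"nemomb" has second-to-last letter 'm'. The one such stem in the data (kuzumh → kuzumhhen) doubles the final consonant and adds -en (as do nevuputb, tikugatv), so the same rule applies.
So nemomb → nemombben.

nemombben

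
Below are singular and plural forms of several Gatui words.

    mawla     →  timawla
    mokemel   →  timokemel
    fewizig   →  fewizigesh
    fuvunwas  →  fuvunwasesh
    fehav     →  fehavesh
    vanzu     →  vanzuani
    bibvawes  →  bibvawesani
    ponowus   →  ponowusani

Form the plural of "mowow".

fuvunwas and bibvawes both end in -s yet inflect differently (fuvunwasesh, bibvawesani), so the final letter is not what conditions the rule; the first letter is.
"mowow" begins with m-. The stems beginning with m- (mawla → timawla, mokemel → timokemel) add the prefix ti-.
The other patterns: stems beginning with f- add -esh; stems beginning with b-, p- or v- add -ani.
So mowow → timowow.

timowow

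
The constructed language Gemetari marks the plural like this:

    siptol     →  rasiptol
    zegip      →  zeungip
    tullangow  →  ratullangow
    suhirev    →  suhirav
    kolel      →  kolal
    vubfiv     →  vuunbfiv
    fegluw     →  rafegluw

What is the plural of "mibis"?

kolel and siptol both end in -l yet inflect differently (kolal, rasiptol), so the final letter is not what conditions the rule; the last vowel is.
"mibis" has last vowel 'i'. The stems whose last vowel is 'i' (vubfiv → vuunbfiv, zegip → zeungip) insert -un- after the first vowel.
The other patterns: stems whose last vowel is 'e' change the last vowel to 'a'; stems whose last vowel is 'o' or 'u' add the prefix ra-.
So mibis → miunbis.

miunbis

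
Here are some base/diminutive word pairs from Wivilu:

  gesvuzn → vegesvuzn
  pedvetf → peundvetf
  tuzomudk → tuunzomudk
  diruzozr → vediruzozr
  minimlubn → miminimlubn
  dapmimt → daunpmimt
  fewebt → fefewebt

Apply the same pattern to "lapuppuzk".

velapuppuzk

gesvuzn and minimlubn both end in -n yet inflect differently (vegesvuzn, miminimlubn), so the final letter is not what conditions the rule; the second-to-last letter is.
"lapuppuzk" has second-to-last letter 'z'. The stems whose second-to-last letter is 'z' (diruzozr → vediruzozr, gesvuzn → vegesvuzn) add the prefix ve-.
So lapuppuzk → velapuppuzk.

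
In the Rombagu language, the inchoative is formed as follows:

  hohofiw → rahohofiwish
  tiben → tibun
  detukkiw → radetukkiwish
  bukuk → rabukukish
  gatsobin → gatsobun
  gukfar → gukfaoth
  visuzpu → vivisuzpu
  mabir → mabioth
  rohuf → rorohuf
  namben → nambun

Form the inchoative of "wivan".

gatsobin and hohofiw both have last vowel 'i' yet inflect differently (gatsobun, rahohofiwish), so the last vowel is not what conditions the rule; the final letter is.
"wivan" ends in -n. The stems ending in -n (gatsobin → gatsobun, tiben → tibun, namben → nambun) change the last vowel to 'u'.
The other patterns: stems ending in -k or -w add ra- … -ish around the stem; stems ending in -r drop the final letter and add -oth; stems ending in -f or -u repeat the first consonant+vowel as a prefix.
So wivan → wivun.

wivun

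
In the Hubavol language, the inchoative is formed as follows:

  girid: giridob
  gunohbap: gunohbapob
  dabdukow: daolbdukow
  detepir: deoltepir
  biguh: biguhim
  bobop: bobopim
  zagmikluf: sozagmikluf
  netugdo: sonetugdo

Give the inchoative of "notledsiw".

sonotledsiw

gunohbap and bobop both end in -p yet inflect differently (gunohbapob, bobopim), so the final letter is not what conditions the rule; the first letter is.
"notledsiw" begins with n-. The one such stem in the data (netugdo → sonetugdo) adds the prefix so-, so the same rule applies.
The other patterns: stems beginning with g- add -ob; stems beginning with d- insert -ol- after the first vowel; stems beginning with b- add -im.
So notledsiw → sonotledsiw.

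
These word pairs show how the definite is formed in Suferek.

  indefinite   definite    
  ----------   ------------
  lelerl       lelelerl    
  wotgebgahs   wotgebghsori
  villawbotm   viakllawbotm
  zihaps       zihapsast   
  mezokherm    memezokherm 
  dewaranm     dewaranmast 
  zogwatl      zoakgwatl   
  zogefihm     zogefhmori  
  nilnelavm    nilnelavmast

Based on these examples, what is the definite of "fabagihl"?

"fabagihl" has second-to-last letter 'h'. The stems whose second-to-last letter is 'h' (zogefihm → zogefhmori, wotgebgahs → wotgebghsori) delete the last vowel and add -ori.
So fabagihl → fabaghlori.

fabaghlori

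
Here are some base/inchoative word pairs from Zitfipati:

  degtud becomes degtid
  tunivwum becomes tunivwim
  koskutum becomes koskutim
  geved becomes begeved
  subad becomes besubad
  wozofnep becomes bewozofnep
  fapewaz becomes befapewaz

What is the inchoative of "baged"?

bebaged

degtud and geved both end in -d yet inflect differently (degtid, begeved), so the final letter is not what conditions the rule; the last vowel is.
"baged" has last vowel 'e'. The stems whose last vowel is 'e' (geved → begeved, wozofnep → bewozofnep) add the prefix be-.
So baged → bebaged.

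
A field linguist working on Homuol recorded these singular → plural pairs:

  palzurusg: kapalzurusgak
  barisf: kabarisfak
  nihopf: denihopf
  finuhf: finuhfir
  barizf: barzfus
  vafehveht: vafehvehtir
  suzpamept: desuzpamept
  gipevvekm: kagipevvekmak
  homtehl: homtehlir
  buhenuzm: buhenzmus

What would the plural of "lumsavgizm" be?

lumsavgzmus

finuhf and barizf both end in -f yet inflect differently (finuhfir, barzfus), so the final letter is not what conditions the rule; the second-to-last letter is.
"lumsavgizm" has second-to-last letter 'z'. The stems whose second-to-last letter is 'z' (barizf → barzfus, buhenuzm → buhenzmus) delete the last vowel and add -us.
The other patterns: stems whose second-to-last letter is 'h' add -ir; stems whose second-to-last letter is 'p' add the prefix de-; stems whose second-to-last letter is 'k' or 's' add ka- … -ak around the stem.
So lumsavgizm → lumsavgzmus.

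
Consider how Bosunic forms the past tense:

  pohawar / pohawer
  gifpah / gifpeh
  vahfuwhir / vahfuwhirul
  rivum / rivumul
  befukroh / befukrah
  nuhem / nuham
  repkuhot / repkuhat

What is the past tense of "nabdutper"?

nabdutpar

pohawar and vahfuwhir both end in -r yet inflect differently (pohawer, vahfuwhirul), so the final letter is not what conditions the rule; the last vowel is.
"nabdutper" has last vowel 'e'. The one such stem in the data (nuhem → nuham) changes the last vowel to 'a' (as do befukroh, repkuhot), so the same rule applies.
The other patterns: stems whose last vowel is 'a' change the last vowel to 'e'; stems whose last vowel is 'i' or 'u' add -ul.
So nabdutper → nabdutpar.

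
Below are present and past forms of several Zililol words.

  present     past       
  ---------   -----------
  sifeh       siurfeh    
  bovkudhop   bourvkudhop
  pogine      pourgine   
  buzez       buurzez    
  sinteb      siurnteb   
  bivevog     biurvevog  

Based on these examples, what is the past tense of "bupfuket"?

buurpfuket

Every pair shown (sifeh → siurfeh, bovkudhop → bourvkudhop, pogine → pourgine, …) follows the same rule: insert -ur- after the first vowel.
So bupfuket → buurpfuket.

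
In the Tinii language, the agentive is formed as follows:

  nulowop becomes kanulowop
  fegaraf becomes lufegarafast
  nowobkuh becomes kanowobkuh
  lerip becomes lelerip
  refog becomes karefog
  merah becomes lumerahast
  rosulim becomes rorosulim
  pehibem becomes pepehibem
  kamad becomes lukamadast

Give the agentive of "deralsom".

"deralsom" has last vowel 'o'. The stems whose last vowel is 'o' (nulowop → kanulowop, refog → karefog) add the prefix ka-.
So deralsom → kaderalsom.

kaderalsom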